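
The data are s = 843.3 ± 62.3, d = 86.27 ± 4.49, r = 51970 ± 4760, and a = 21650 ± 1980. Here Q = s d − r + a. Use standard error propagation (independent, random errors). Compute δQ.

Let p = s·d = 72750. δp/p = √((1·δs/s)² + (1·δd/d)²) = √(0.00546 + 0.00271) = 0.0904, so δp = 6570.
Q = p − r + a: δQ = √(δp² + δr² + δa²) = √(4.32e+07 + 2.27e+07 + 3.92e+06) = 8350

8350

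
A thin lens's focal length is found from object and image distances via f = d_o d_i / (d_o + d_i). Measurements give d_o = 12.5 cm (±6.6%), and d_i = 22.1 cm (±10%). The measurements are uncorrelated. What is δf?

0.443 cm

∂f/∂d_o = (d_i/(d_o+d_i))² = 0.408;  ∂f/∂d_i = (d_o/(d_o+d_i))² = 0.131
δf = √((∂f/∂d_o · δd_o)² + (∂f/∂d_i · δd_i)²) = √(0.113 + 0.0832) = 0.443 cm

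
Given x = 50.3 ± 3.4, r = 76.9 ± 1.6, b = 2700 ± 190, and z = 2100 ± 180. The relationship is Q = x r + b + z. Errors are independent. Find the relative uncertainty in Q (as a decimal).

Let p = x·r = 3870. δp/p = √((1·δx/x)² + (1·δr/r)²) = √(0.00457 + 0.000433) = 0.0707, so δp = 274.
Q = p + b + z: δQ = √(δp² + δb² + δz²) = √(74800 + 36100 + 32400) = 379
Q = 8670, so δQ/Q = 379/8670 = 0.0437.

0.0437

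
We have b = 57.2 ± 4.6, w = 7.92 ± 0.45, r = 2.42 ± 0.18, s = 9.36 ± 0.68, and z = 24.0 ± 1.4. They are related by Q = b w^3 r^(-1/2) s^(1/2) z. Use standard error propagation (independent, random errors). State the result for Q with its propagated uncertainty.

Relative error in a monomial: (δQ/Q)² = Σ (nᵢ · δxᵢ/xᵢ)².
  (1·δb/b)² = (1×0.0804)² = 0.00647;  (3·δw/w)² = (3×0.0568)² = 0.0291;  (−½·δr/r)² = (-0.5×0.0744)² = 0.00138;  (½·δs/s)² = (0.5×0.0726)² = 0.00132;  (1·δz/z)² = (1×0.0583)² = 0.00340
δQ/Q = √(0.0416) = 0.204
Q = 1.34e+06, so δQ = 0.204 × 1.34e+06 = 2.74e+05.

(1.34 ± 0.274) × 10^6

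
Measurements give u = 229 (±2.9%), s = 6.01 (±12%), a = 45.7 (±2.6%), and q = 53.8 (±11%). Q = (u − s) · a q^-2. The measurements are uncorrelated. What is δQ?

Let w = u − s = 223. δw = √(δu² + δs²) = √(44.1 + 0.520) = 6.68, so δw/w = 0.0300.
Q is then a monomial in w, a, q:
δQ/Q = √((δw/w)² + (1·δa/a)² + (-2·δq/q)²) = √(0.000897 + 0.000676 + 0.0484) = 0.224
Q = 3.52, so δQ = 0.224 × 3.52 = 0.787.

0.787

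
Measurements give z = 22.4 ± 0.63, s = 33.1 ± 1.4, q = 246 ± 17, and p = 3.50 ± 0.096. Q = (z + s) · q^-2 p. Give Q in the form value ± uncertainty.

Let u = z + s = 55.5. δu = √(δz² + δs²) = √(0.397 + 1.96) = 1.54, so δu/u = 0.0277.
Q is then a monomial in u, q, p:
δQ/Q = √((δu/u)² + (-2·δq/q)² + (1·δp/p)²) = √(0.000765 + 0.0191 + 0.000752) = 0.144
Q = 0.00321, so δQ = 0.144 × 0.00321 = 0.000461.

0.00321 ± 0.000461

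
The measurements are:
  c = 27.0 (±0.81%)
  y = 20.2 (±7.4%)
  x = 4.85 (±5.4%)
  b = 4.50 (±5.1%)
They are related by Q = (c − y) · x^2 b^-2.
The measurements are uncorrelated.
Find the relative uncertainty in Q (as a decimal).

0.267

Let u = c − y = 6.80. δu = √(δc² + δy²) = √(0.0478 + 2.23) = 1.51, so δu/u = 0.222.
Q is then a monomial in u, x, b:
δQ/Q = √((δu/u)² + (2·δx/x)² + (-2·δb/b)²) = √(0.0494 + 0.0117 + 0.0104) = 0.267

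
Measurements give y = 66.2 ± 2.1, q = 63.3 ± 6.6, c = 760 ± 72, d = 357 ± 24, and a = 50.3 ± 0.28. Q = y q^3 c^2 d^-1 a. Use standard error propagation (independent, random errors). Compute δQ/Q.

Products/powers → add relative errors in quadrature, weighted by exponent:
  (1·δy/y)² = (1×0.0317)² = 0.00101;  (3·δq/q)² = (3×0.104)² = 0.0978;  (2·δc/c)² = (2×0.0947)² = 0.0359;  (-1·δd/d)² = (-1×0.0672)² = 0.00452;  (1·δa/a)² = (1×0.00557)² = 3.1e-05
δQ/Q = √(0.139) = 0.373

0.373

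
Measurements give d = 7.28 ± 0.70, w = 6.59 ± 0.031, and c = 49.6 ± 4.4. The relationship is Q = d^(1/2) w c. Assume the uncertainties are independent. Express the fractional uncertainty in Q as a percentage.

Each factor contributes (exponent × relative error)² to (δQ/Q)²:
  (½·δd/d)² = (0.5×0.0962)² = 0.00231;  (1·δw/w)² = (1×0.00470)² = 2.21e-05;  (1·δc/c)² = (1×0.0887)² = 0.00787
δQ/Q = √(0.0102) = 0.101

10.1%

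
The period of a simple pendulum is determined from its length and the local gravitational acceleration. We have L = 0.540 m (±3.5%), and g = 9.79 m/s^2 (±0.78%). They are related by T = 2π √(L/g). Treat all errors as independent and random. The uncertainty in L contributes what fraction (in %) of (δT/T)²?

95.3%

(δT/T)² = (½·δL/L)² + (−½·δg/g)²
  L term: (0.5×0.0350)² = 0.000306
  g term: (-0.5×0.00780)² = 1.52e-05
Total = 0.000321. Share from L = 0.000306/0.000321 = 0.953.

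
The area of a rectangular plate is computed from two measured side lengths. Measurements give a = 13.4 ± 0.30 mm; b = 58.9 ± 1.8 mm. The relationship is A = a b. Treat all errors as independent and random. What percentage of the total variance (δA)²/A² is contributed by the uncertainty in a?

(δA/A)² = (1·δa/a)² + (1·δb/b)²
  a term: (1×0.0224)² = 0.000501
  b term: (1×0.0306)² = 0.000934
Total = 0.00144. Share from a = 0.000501/0.00144 = 0.349.

34.9%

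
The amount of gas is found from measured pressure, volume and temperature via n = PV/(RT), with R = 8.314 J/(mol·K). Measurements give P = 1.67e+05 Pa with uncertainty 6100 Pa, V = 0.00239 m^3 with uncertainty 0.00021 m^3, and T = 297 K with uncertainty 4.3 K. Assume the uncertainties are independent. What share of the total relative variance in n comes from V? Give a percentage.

83.3%

(δn/n)² = (1·δP/P)² + (1·δV/V)² + (-1·δT/T)²
  P term: (1×0.0365)² = 0.00133
  V term: (1×0.0879)² = 0.00772
  T term: (-1×0.0145)² = 0.000210
Total = 0.00926. Share from V = 0.00772/0.00926 = 0.833.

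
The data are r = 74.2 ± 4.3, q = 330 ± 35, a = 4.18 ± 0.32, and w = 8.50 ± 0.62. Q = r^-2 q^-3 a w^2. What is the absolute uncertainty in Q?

5.75e-10

Q is a product of powers, so relative uncertainties combine in quadrature:
  (-2·δr/r)² = (-2×0.0580)² = 0.0134;  (-3·δq/q)² = (-3×0.106)² = 0.101;  (1·δa/a)² = (1×0.0766)² = 0.00586;  (2·δw/w)² = (2×0.0729)² = 0.0213
δQ/Q = √(0.142) = 0.377
Q = 1.53e-09, so δQ = 0.377 × 1.53e-09 = 5.75e-10.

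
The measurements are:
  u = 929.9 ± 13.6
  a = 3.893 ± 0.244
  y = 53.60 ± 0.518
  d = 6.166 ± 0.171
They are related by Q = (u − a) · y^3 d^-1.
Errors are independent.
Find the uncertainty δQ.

9.88e+05

Let w = u − a = 926.0. δw = √(δu² + δa²) = √(185 + 0.0595) = 13.6, so δw/w = 0.0147.
Q is then a monomial in w, y, d:
δQ/Q = √((δw/w)² + (3·δy/y)² + (-1·δd/d)²) = √(0.000216 + 0.000841 + 0.000769) = 0.0427
Q = 2.313e+07, so δQ = 0.0427 × 2.313e+07 = 9.88e+05.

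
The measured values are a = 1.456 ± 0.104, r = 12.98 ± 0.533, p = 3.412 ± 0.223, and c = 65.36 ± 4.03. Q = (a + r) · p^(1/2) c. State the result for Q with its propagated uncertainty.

Let u = a + r = 14.44. δu = √(δa² + δr²) = √(0.0108 + 0.284) = 0.543, so δu/u = 0.0376.
Q is then a monomial in u, p, c:
δQ/Q = √((δu/u)² + (½·δp/p)² + (1·δc/c)²) = √(0.00142 + 0.00107 + 0.00380) = 0.0793
Q = 1743, so δQ = 0.0793 × 1743 = 138.

1743 ± 138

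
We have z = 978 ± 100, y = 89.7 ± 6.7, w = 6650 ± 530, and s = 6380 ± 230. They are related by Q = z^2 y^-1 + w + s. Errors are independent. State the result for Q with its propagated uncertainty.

Let p = z^2·y^-1 = 10700. δp/p = √((2·δz/z)² + (-1·δy/y)²) = √(0.0418 + 0.00558) = 0.218, so δp = 2320.
Q = p + w + s: δQ = √(δp² + δw² + δs²) = √(5.39e+06 + 2.81e+05 + 52900) = 2390
Q = 23700.

23700 ± 2390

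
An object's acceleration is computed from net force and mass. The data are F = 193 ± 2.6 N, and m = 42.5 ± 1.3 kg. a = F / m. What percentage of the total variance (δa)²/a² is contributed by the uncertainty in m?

83.8%

(δa/a)² = (1·δF/F)² + (-1·δm/m)²
  F term: (1×0.0135)² = 0.000181
  m term: (-1×0.0306)² = 0.000936
Total = 0.00112. Share from m = 0.000936/0.00112 = 0.838.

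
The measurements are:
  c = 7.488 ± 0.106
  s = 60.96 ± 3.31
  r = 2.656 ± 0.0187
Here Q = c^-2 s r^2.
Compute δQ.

Relative error in a monomial: (δQ/Q)² = Σ (nᵢ · δxᵢ/xᵢ)².
  (-2·δc/c)² = (-2×0.0142)² = 0.000802;  (1·δs/s)² = (1×0.0543)² = 0.00295;  (2·δr/r)² = (2×0.00704)² = 0.000198
δQ/Q = √(0.00395) = 0.0628
Q = 7.670, so δQ = 0.0628 × 7.670 = 0.482.

0.482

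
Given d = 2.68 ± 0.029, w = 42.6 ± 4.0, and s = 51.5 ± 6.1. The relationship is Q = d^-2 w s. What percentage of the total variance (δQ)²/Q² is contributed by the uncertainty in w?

(δQ/Q)² = (-2·δd/d)² + (1·δw/w)² + (1·δs/s)²
  d term: (-2×0.0108)² = 0.000468
  w term: (1×0.0939)² = 0.00882
  s term: (1×0.118)² = 0.0140
Total = 0.0233. Share from w = 0.00882/0.0233 = 0.378.

37.8%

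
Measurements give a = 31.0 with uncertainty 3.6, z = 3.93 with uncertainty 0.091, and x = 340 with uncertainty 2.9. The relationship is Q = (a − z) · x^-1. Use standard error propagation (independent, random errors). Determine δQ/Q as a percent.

Let u = a − z = 27.1. δu = √(δa² + δz²) = √(13.0 + 0.00828) = 3.60, so δu/u = 0.133.
Q is then a monomial in u, x:
δQ/Q = √((δu/u)² + (-1·δx/x)²) = √(0.0177 + 7.28e-05) = 0.133

13.3%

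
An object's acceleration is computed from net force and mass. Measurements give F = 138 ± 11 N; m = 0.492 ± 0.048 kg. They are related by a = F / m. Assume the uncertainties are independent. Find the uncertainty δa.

35.3 m/s^2

Products/powers → add relative errors in quadrature, weighted by exponent:
  (1·δF/F)² = (1×0.0797)² = 0.00635;  (-1·δm/m)² = (-1×0.0976)² = 0.00952
δa/a = √(0.0159) = 0.126
a = 280 m/s^2, so δa = 0.126 × 280 = 35.3 m/s^2.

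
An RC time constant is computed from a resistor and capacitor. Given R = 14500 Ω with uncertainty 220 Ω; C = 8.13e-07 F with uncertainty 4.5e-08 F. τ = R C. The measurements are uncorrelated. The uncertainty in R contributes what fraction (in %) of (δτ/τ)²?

6.99%

(δτ/τ)² = (1·δR/R)² + (1·δC/C)²
  R term: (1×0.0152)² = 0.000230
  C term: (1×0.0554)² = 0.00306
Total = 0.00329. Share from R = 0.000230/0.00329 = 0.0699.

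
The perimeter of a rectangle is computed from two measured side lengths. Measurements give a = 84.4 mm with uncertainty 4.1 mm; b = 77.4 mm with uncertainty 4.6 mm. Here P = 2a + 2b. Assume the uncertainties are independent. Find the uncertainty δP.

Absolute uncertainties add in quadrature for a linear combination:
  (2·δa)² = 67.2;  (2·δb)² = 84.6
δP = √(152) = 12.3 mm

12.3 mm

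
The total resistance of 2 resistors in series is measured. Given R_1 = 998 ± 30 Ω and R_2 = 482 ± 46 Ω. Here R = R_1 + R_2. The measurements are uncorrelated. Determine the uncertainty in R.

Absolute uncertainties add in quadrature for a linear combination:
  (δR_1)² = 900;  (δR_2)² = 2120
δR = √(3020) = 54.9 Ω

54.9 Ω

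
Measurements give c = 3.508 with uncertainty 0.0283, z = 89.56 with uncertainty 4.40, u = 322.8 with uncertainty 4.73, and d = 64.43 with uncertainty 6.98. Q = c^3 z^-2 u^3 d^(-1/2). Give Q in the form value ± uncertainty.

Each factor contributes (exponent × relative error)² to (δQ/Q)²:
  (3·δc/c)² = (3×0.00807)² = 0.000586;  (-2·δz/z)² = (-2×0.0491)² = 0.00965;  (3·δu/u)² = (3×0.0147)² = 0.00193;  (−½·δd/d)² = (-0.5×0.108)² = 0.00293
δQ/Q = √(0.0151) = 0.123
Q = 22550, so δQ = 0.123 × 22550 = 2770.

22550 ± 2770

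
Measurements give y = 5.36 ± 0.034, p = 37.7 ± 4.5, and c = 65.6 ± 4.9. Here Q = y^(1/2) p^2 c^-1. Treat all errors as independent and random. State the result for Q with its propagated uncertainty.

For a monomial Q ∝ y^(1/2), p^2, c^-1, fractional errors add in quadrature:
  (½·δy/y)² = (0.5×0.00634)² = 1.01e-05;  (2·δp/p)² = (2×0.119)² = 0.0570;  (-1·δc/c)² = (-1×0.0747)² = 0.00558
δQ/Q = √(0.0626) = 0.250
Q = 50.2, so δQ = 0.250 × 50.2 = 12.5.

50.2 ± 12.5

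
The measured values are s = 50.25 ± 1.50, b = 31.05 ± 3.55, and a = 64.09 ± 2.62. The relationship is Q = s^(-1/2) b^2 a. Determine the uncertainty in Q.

Q is a product of powers, so relative uncertainties combine in quadrature:
  (−½·δs/s)² = (-0.5×0.0299)² = 0.000223;  (2·δb/b)² = (2×0.114)² = 0.0523;  (1·δa/a)² = (1×0.0409)² = 0.00167
δQ/Q = √(0.0542) = 0.233
Q = 8717, so δQ = 0.233 × 8717 = 2030.

2030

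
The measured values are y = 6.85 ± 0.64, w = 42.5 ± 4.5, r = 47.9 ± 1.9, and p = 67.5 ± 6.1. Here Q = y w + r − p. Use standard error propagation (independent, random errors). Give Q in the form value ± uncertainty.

272 ± 41.6

Let h = y·w = 291. δh/h = √((1·δy/y)² + (1·δw/w)²) = √(0.00873 + 0.0112) = 0.141, so δh = 41.1.
Q = h + r − p: δQ = √(δh² + δr² + δp²) = √(1690 + 3.61 + 37.2) = 41.6
Q = 272.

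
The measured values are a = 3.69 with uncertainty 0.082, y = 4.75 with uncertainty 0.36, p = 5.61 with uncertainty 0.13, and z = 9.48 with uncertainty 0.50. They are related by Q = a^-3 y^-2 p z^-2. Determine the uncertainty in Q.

Q is a product of powers, so relative uncertainties combine in quadrature:
  (-3·δa/a)² = (-3×0.0222)² = 0.00444;  (-2·δy/y)² = (-2×0.0758)² = 0.0230;  (1·δp/p)² = (1×0.0232)² = 0.000537;  (-2·δz/z)² = (-2×0.0527)² = 0.0111
δQ/Q = √(0.0391) = 0.198
Q = 5.51e-05, so δQ = 0.198 × 5.51e-05 = 1.09e-05.

1.09e-05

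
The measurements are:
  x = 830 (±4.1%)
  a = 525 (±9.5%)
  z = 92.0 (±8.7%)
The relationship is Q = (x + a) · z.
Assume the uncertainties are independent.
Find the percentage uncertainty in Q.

9.77%

Let u = x + a = 1360. δu = √(δx² + δa²) = √(1160 + 2490) = 60.4, so δu/u = 0.0446.
Q is then a monomial in u, z:
δQ/Q = √((δu/u)² + (1·δz/z)²) = √(0.00199 + 0.00757) = 0.0977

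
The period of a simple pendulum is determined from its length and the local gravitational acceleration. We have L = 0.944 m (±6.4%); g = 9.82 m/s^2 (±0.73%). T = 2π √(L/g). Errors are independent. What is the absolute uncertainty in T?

Since T is a product/quotient, work with relative uncertainties:
  (½·δL/L)² = (0.5×0.0640)² = 0.00102;  (−½·δg/g)² = (-0.5×0.00730)² = 1.33e-05
δT/T = √(0.00104) = 0.0322
T = 1.95 s, so δT = 0.0322 × 1.95 = 0.0627 s.

0.0627 s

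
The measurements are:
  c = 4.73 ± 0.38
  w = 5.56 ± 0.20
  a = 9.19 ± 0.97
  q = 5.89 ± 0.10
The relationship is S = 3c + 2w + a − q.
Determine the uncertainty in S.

Absolute uncertainties add in quadrature for a linear combination:
  (3·δc)² = 1.30;  (2·δw)² = 0.160;  (δa)² = 0.941;  (δq)² = 0.0100
δS = √(2.41) = 1.55

1.55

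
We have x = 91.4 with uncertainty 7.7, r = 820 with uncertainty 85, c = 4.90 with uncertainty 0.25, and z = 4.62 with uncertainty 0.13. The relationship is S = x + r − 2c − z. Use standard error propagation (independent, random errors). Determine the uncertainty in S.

85.3

S is a linear combination, so absolute uncertainties add in quadrature:
  (δx)² = 59.3;  (δr)² = 7220;  (2·δc)² = 0.250;  (δz)² = 0.0169
δS = √(7280) = 85.3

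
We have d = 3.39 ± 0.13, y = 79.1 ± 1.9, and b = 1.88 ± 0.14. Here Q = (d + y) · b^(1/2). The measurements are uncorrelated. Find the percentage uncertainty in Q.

4.38%

Let u = d + y = 82.5. δu = √(δd² + δy²) = √(0.0169 + 3.61) = 1.90, so δu/u = 0.0231.
Q is then a monomial in u, b:
δQ/Q = √((δu/u)² + (½·δb/b)²) = √(0.000533 + 0.00139) = 0.0438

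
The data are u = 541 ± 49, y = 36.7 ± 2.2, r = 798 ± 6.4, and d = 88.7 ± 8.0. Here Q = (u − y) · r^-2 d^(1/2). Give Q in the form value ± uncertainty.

Let w = u − y = 504. δw = √(δu² + δy²) = √(2400 + 4.84) = 49.0, so δw/w = 0.0973.
Q is then a monomial in w, r, d:
δQ/Q = √((δw/w)² + (-2·δr/r)² + (½·δd/d)²) = √(0.00946 + 0.000257 + 0.00203) = 0.108
Q = 0.00746, so δQ = 0.108 × 0.00746 = 0.000808.

0.00746 ± 0.000808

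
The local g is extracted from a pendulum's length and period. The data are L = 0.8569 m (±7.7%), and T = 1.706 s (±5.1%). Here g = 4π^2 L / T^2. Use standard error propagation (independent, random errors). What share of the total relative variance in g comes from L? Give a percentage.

(δg/g)² = (1·δL/L)² + (-2·δT/T)²
  L term: (1×0.0770)² = 0.00593
  T term: (-2×0.0510)² = 0.0104
Total = 0.0163. Share from L = 0.00593/0.0163 = 0.363.

36.3%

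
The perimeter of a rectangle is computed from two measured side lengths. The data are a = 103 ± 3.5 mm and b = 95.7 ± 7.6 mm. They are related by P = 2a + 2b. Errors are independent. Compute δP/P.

0.0421

P is a linear combination, so absolute uncertainties add in quadrature:
  (2·δa)² = 49.0;  (2·δb)² = 231
δP = √(280) = 16.7 mm
P = 397 mm, so δP/P = 16.7/397 = 0.0421.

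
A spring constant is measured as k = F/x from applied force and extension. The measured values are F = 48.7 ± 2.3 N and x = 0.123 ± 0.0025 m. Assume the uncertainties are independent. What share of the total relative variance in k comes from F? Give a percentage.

84.4%

(δk/k)² = (1·δF/F)² + (-1·δx/x)²
  F term: (1×0.0472)² = 0.00223
  x term: (-1×0.0203)² = 0.000413
Total = 0.00264. Share from F = 0.00223/0.00264 = 0.844.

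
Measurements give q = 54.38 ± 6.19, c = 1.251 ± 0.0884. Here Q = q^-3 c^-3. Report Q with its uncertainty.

Each factor contributes (exponent × relative error)² to (δQ/Q)²:
  (-3·δq/q)² = (-3×0.114)² = 0.117;  (-3·δc/c)² = (-3×0.0707)² = 0.0449
δQ/Q = √(0.162) = 0.402
Q = 3.176e-06, so δQ = 0.402 × 3.176e-06 = 1.28e-06.

(3.176 ± 1.28) × 10^-6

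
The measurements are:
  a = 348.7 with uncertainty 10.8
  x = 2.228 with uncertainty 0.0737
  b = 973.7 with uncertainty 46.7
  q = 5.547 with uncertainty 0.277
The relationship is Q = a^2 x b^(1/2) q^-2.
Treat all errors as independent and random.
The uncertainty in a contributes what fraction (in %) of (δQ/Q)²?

24.8%

(δQ/Q)² = (2·δa/a)² + (1·δx/x)² + (½·δb/b)² + (-2·δq/q)²
  a term: (2×0.0310)² = 0.00384
  x term: (1×0.0331)² = 0.00109
  b term: (0.5×0.0480)² = 0.000575
  q term: (-2×0.0499)² = 0.00997
Total = 0.0155. Share from a = 0.00384/0.0155 = 0.248.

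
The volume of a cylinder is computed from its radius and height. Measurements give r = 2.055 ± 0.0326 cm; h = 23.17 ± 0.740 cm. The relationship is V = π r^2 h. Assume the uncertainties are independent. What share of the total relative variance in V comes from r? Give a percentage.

49.7%

(δV/V)² = (2·δr/r)² + (1·δh/h)²
  r term: (2×0.0159)² = 0.00101
  h term: (1×0.0319)² = 0.00102
Total = 0.00203. Share from r = 0.00101/0.00203 = 0.497.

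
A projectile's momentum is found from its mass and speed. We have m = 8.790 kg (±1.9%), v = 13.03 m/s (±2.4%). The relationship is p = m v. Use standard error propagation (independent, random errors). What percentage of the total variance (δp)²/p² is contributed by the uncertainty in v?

61.5%

(δp/p)² = (1·δm/m)² + (1·δv/v)²
  m term: (1×0.0190)² = 0.000361
  v term: (1×0.0240)² = 0.000576
Total = 0.000937. Share from v = 0.000576/0.000937 = 0.615.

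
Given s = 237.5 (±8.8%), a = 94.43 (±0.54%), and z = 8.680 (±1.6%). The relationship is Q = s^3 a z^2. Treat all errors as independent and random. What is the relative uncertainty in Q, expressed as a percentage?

26.6%

Relative error in a monomial: (δQ/Q)² = Σ (nᵢ · δxᵢ/xᵢ)².
  (3·δs/s)² = (3×0.0880)² = 0.0697;  (1·δa/a)² = (1×0.00540)² = 2.92e-05;  (2·δz/z)² = (2×0.0160)² = 0.00102
δQ/Q = √(0.0707) = 0.266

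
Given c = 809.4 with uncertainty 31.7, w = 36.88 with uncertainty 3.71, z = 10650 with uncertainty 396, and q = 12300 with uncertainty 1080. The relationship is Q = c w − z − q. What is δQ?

3420

Let p = c·w = 29850. δp/p = √((1·δc/c)² + (1·δw/w)²) = √(0.00153 + 0.0101) = 0.108, so δp = 3220.
Q = p − z − q: δQ = √(δp² + δz² + δq²) = √(1.04e+07 + 1.57e+05 + 1.17e+06) = 3420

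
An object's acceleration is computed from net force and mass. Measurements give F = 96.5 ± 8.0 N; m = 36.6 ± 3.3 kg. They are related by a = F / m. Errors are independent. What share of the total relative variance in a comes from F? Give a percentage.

45.8%

(δa/a)² = (1·δF/F)² + (-1·δm/m)²
  F term: (1×0.0829)² = 0.00687
  m term: (-1×0.0902)² = 0.00813
Total = 0.0150. Share from F = 0.00687/0.0150 = 0.458.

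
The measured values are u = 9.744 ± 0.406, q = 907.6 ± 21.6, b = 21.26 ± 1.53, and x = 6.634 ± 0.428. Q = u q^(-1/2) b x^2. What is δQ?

46.6

For a monomial Q ∝ u, q^(-1/2), b, x^2, fractional errors add in quadrature:
  (1·δu/u)² = (1×0.0417)² = 0.00174;  (−½·δq/q)² = (-0.5×0.0238)² = 0.000142;  (1·δb/b)² = (1×0.0720)² = 0.00518;  (2·δx/x)² = (2×0.0645)² = 0.0166
δQ/Q = √(0.0237) = 0.154
Q = 302.6, so δQ = 0.154 × 302.6 = 46.6.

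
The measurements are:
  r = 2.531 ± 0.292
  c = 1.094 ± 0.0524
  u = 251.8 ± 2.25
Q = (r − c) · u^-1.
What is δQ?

0.00118

Let w = r − c = 1.437. δw = √(δr² + δc²) = √(0.0853 + 0.00275) = 0.297, so δw/w = 0.206.
Q is then a monomial in w, u:
δQ/Q = √((δw/w)² + (-1·δu/u)²) = √(0.0426 + 7.98e-05) = 0.207
Q = 0.005707, so δQ = 0.207 × 0.005707 = 0.00118.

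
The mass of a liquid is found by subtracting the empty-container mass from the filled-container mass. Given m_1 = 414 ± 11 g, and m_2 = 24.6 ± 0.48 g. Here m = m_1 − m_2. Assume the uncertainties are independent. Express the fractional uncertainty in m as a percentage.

Sums and differences: (δm)² = Σ (cᵢ δxᵢ)².
  (δm_1)² = 121;  (δm_2)² = 0.230
δm = √(121) = 11.0 g
m = 389 g, so δm/m = 11.0/389 = 0.0283.

2.83%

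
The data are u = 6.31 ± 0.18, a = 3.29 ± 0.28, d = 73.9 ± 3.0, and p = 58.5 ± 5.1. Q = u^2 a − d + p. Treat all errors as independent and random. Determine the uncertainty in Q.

14.7

Let w = u^2·a = 131. δw/w = √((2·δu/u)² + (1·δa/a)²) = √(0.00325 + 0.00724) = 0.102, so δw = 13.4.
Q = w − d + p: δQ = √(δw² + δd² + δp²) = √(180 + 9.00 + 26.0) = 14.7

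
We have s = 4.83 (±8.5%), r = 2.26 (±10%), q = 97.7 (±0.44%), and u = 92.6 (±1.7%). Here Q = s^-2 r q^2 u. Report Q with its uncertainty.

85600 ± 17000

Q is a product of powers, so relative uncertainties combine in quadrature:
  (-2·δs/s)² = (-2×0.0850)² = 0.0289;  (1·δr/r)² = (1×0.100)² = 0.0100;  (2·δq/q)² = (2×0.00440)² = 7.74e-05;  (1·δu/u)² = (1×0.0170)² = 0.000289
δQ/Q = √(0.0393) = 0.198
Q = 85600, so δQ = 0.198 × 85600 = 17000.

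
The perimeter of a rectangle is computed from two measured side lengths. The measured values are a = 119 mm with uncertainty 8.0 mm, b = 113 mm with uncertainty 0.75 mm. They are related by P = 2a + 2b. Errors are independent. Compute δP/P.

0.0346

For a sum/difference, combine absolute errors in quadrature:
  (2·δa)² = 256;  (2·δb)² = 2.25
δP = √(258) = 16.1 mm
P = 464 mm, so δP/P = 16.1/464 = 0.0346.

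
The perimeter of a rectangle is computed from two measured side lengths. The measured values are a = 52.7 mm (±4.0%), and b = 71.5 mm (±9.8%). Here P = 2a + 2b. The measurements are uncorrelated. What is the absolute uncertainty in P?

Absolute uncertainties add in quadrature for a linear combination:
  (2·δa)² = 17.8;  (2·δb)² = 196
δP = √(214) = 14.6 mm

14.6 mm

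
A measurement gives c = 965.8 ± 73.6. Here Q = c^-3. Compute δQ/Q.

For a monomial Q ∝ c^-3, fractional errors add in quadrature:
  (-3·δc/c)² = (-3×0.0762)² = 0.0523
δQ/Q = √(0.0523) = 0.229

0.229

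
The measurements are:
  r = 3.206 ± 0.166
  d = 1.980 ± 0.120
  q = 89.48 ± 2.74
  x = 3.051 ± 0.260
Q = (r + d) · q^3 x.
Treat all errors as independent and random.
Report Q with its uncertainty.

(1.134 ± 0.149) × 10^7

Let u = r + d = 5.186. δu = √(δr² + δd²) = √(0.0276 + 0.0144) = 0.205, so δu/u = 0.0395.
Q is then a monomial in u, q, x:
δQ/Q = √((δu/u)² + (3·δq/q)² + (1·δx/x)²) = √(0.00156 + 0.00844 + 0.00726) = 0.131
Q = 1.134e+07, so δQ = 0.131 × 1.134e+07 = 1.49e+06.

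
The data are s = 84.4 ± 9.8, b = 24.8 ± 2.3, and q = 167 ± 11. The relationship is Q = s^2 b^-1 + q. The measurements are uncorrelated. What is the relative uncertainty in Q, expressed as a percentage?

Let p = s^2·b^-1 = 287. δp/p = √((2·δs/s)² + (-1·δb/b)²) = √(0.0539 + 0.00860) = 0.250, so δp = 71.8.
Q = p + q: δQ = √(δp² + δq²) = √(5160 + 121) = 72.7
Q = 454, so δQ/Q = 72.7/454 = 0.160.

16.0%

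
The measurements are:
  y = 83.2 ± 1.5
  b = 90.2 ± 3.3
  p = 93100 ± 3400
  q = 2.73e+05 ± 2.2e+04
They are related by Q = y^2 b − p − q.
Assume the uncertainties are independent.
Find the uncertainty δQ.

39000

Let w = y^2·b = 6.24e+05. δw/w = √((2·δy/y)² + (1·δb/b)²) = √(0.00130 + 0.00134) = 0.0514, so δw = 32100.
Q = w − p − q: δQ = √(δw² + δp² + δq²) = √(1.03e+09 + 1.16e+07 + 4.84e+08) = 39000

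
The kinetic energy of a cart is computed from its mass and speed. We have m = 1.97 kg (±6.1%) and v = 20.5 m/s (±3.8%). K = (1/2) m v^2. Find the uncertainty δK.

Relative error in a monomial: (δK/K)² = Σ (nᵢ · δxᵢ/xᵢ)².
  (1·δm/m)² = (1×0.0610)² = 0.00372;  (2·δv/v)² = (2×0.0380)² = 0.00578
δK/K = √(0.00950) = 0.0975
K = 414 J, so δK = 0.0975 × 414 = 40.3 J.

40.3 J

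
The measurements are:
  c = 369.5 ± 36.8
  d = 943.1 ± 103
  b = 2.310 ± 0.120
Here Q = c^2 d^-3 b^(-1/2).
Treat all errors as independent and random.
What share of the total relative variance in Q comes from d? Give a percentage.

72.7%

(δQ/Q)² = (2·δc/c)² + (-3·δd/d)² + (−½·δb/b)²
  c term: (2×0.0996)² = 0.0397
  d term: (-3×0.109)² = 0.107
  b term: (-0.5×0.0519)² = 0.000675
Total = 0.148. Share from d = 0.107/0.148 = 0.727.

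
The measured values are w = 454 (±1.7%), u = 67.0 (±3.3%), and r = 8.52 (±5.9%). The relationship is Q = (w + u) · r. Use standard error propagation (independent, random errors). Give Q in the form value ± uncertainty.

Let h = w + u = 521. δh = √(δw² + δu²) = √(59.6 + 4.89) = 8.03, so δh/h = 0.0154.
Q is then a monomial in h, r:
δQ/Q = √((δh/h)² + (1·δr/r)²) = √(0.000237 + 0.00348) = 0.0610
Q = 4440, so δQ = 0.0610 × 4440 = 271.

4440 ± 271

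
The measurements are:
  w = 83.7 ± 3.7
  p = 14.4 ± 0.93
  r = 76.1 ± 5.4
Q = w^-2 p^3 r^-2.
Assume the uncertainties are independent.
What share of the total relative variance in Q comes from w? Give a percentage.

(δQ/Q)² = (-2·δw/w)² + (3·δp/p)² + (-2·δr/r)²
  w term: (-2×0.0442)² = 0.00782
  p term: (3×0.0646)² = 0.0375
  r term: (-2×0.0710)² = 0.0201
Total = 0.0655. Share from w = 0.00782/0.0655 = 0.119.

11.9%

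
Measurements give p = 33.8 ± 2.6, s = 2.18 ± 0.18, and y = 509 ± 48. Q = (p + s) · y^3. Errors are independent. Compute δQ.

1.39e+09

Let u = p + s = 36.0. δu = √(δp² + δs²) = √(6.76 + 0.0324) = 2.61, so δu/u = 0.0724.
Q is then a monomial in u, y:
δQ/Q = √((δu/u)² + (3·δy/y)²) = √(0.00525 + 0.0800) = 0.292
Q = 4.74e+09, so δQ = 0.292 × 4.74e+09 = 1.39e+09.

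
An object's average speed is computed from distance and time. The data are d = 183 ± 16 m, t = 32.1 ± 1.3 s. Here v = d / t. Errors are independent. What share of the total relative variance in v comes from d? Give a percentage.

82.3%

(δv/v)² = (1·δd/d)² + (-1·δt/t)²
  d term: (1×0.0874)² = 0.00764
  t term: (-1×0.0405)² = 0.00164
Total = 0.00928. Share from d = 0.00764/0.00928 = 0.823.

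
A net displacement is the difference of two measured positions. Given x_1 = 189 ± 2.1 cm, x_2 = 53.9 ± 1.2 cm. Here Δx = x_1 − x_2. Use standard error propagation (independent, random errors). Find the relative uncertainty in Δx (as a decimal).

0.0179

Δx is a linear combination, so absolute uncertainties add in quadrature:
  (δx_1)² = 4.41;  (δx_2)² = 1.44
δΔx = √(5.85) = 2.42 cm
Δx = 135 cm, so δΔx/Δx = 2.42/135 = 0.0179.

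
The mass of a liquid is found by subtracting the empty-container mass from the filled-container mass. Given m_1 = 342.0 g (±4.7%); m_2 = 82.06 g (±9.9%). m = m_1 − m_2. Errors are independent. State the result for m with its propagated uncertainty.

Each term contributes (cᵢ δxᵢ)² to (δm)²:
  (δm_1)² = 258;  (δm_2)² = 66.0
δm = √(324) = 18.0 g
m = 259.9 g.

259.9 ± 18.0 g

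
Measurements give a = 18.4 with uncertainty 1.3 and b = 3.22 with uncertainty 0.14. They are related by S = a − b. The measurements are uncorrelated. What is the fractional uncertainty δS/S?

Sums and differences: (δS)² = Σ (cᵢ δxᵢ)².
  (δa)² = 1.69;  (δb)² = 0.0196
δS = √(1.71) = 1.31
S = 15.2, so δS/S = 1.31/15.2 = 0.0861.

0.0861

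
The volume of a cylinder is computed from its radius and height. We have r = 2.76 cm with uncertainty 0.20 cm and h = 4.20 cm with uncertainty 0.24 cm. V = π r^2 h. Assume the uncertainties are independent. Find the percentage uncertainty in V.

V is a product of powers, so relative uncertainties combine in quadrature:
  (2·δr/r)² = (2×0.0725)² = 0.0210;  (1·δh/h)² = (1×0.0571)² = 0.00327
δV/V = √(0.0243) = 0.156

15.6%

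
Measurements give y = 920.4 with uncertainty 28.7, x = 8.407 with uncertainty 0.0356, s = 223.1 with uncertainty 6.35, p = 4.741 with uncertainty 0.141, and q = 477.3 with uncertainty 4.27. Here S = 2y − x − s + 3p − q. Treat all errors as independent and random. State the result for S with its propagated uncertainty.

1146 ± 57.9

Sums and differences: (δS)² = Σ (cᵢ δxᵢ)².
  (2·δy)² = 3290;  (δx)² = 0.00127;  (δs)² = 40.3;  (3·δp)² = 0.179;  (δq)² = 18.2
δS = √(3350) = 57.9
S = 1146.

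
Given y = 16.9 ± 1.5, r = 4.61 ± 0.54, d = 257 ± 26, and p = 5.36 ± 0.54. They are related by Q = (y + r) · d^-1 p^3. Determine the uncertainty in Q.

4.22

Let u = y + r = 21.5. δu = √(δy² + δr²) = √(2.25 + 0.292) = 1.59, so δu/u = 0.0741.
Q is then a monomial in u, d, p:
δQ/Q = √((δu/u)² + (-1·δd/d)² + (3·δp/p)²) = √(0.00549 + 0.0102 + 0.0913) = 0.327
Q = 12.9, so δQ = 0.327 × 12.9 = 4.22.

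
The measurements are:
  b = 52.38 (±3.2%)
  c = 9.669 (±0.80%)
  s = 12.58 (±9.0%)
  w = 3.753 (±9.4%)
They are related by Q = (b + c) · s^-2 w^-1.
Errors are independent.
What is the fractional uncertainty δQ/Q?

Let u = b + c = 62.05. δu = √(δb² + δc²) = √(2.81 + 0.00598) = 1.68, so δu/u = 0.0270.
Q is then a monomial in u, s, w:
δQ/Q = √((δu/u)² + (-2·δs/s)² + (-1·δw/w)²) = √(0.000731 + 0.0324 + 0.00884) = 0.205

0.205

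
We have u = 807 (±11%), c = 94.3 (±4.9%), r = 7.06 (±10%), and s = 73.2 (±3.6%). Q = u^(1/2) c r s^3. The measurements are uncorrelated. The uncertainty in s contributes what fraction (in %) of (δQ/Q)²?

(δQ/Q)² = (½·δu/u)² + (1·δc/c)² + (1·δr/r)² + (3·δs/s)²
  u term: (0.5×0.110)² = 0.00302
  c term: (1×0.0490)² = 0.00240
  r term: (1×0.100)² = 0.0100
  s term: (3×0.0360)² = 0.0117
Total = 0.0271. Share from s = 0.0117/0.0271 = 0.431.

43.1%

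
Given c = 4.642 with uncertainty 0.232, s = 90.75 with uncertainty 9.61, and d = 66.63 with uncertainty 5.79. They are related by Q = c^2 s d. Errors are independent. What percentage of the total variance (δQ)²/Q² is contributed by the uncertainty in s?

(δQ/Q)² = (2·δc/c)² + (1·δs/s)² + (1·δd/d)²
  c term: (2×0.0500)² = 0.00999
  s term: (1×0.106)² = 0.0112
  d term: (1×0.0869)² = 0.00755
Total = 0.0288. Share from s = 0.0112/0.0288 = 0.390.

39.0%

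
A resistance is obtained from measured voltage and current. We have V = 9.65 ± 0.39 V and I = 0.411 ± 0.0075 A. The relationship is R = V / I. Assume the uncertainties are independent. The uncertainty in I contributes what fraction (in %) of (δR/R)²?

(δR/R)² = (1·δV/V)² + (-1·δI/I)²
  V term: (1×0.0404)² = 0.00163
  I term: (-1×0.0182)² = 0.000333
Total = 0.00197. Share from I = 0.000333/0.00197 = 0.169.

16.9%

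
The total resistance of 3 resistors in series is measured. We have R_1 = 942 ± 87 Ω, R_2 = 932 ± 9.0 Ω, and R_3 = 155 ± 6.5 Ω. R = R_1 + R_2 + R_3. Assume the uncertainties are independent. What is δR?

Absolute uncertainties add in quadrature for a linear combination:
  (δR_1)² = 7570;  (δR_2)² = 81.0;  (δR_3)² = 42.2
δR = √(7690) = 87.7 Ω

87.7 Ω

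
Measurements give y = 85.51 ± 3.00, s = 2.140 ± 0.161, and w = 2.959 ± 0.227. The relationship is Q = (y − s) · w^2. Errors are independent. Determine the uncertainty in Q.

Let u = y − s = 83.37. δu = √(δy² + δs²) = √(9.00 + 0.0259) = 3.00, so δu/u = 0.0360.
Q is then a monomial in u, w:
δQ/Q = √((δu/u)² + (2·δw/w)²) = √(0.00130 + 0.0235) = 0.158
Q = 730.0, so δQ = 0.158 × 730.0 = 115.

115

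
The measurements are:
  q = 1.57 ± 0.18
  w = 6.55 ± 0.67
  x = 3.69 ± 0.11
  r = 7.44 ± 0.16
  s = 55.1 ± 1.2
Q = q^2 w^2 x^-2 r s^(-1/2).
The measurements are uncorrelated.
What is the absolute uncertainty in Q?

2.44

Q is a product of powers, so relative uncertainties combine in quadrature:
  (2·δq/q)² = (2×0.115)² = 0.0526;  (2·δw/w)² = (2×0.102)² = 0.0419;  (-2·δx/x)² = (-2×0.0298)² = 0.00355;  (1·δr/r)² = (1×0.0215)² = 0.000462;  (−½·δs/s)² = (-0.5×0.0218)² = 0.000119
δQ/Q = √(0.0986) = 0.314
Q = 7.78, so δQ = 0.314 × 7.78 = 2.44.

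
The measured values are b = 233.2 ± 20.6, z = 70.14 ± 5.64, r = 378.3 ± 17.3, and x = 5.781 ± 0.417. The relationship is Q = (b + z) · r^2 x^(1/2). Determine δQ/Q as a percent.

Let u = b + z = 303.3. δu = √(δb² + δz²) = √(424 + 31.8) = 21.4, so δu/u = 0.0704.
Q is then a monomial in u, r, x:
δQ/Q = √((δu/u)² + (2·δr/r)² + (½·δx/x)²) = √(0.00496 + 0.00837 + 0.00130) = 0.121

12.1%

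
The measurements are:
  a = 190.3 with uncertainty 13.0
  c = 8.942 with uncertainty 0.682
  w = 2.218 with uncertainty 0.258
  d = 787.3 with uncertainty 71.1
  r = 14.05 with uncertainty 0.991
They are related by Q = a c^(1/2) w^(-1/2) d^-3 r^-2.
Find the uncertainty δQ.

1.27e-09

Relative error in a monomial: (δQ/Q)² = Σ (nᵢ · δxᵢ/xᵢ)².
  (1·δa/a)² = (1×0.0683)² = 0.00467;  (½·δc/c)² = (0.5×0.0763)² = 0.00145;  (−½·δw/w)² = (-0.5×0.116)² = 0.00338;  (-3·δd/d)² = (-3×0.0903)² = 0.0734;  (-2·δr/r)² = (-2×0.0705)² = 0.0199
δQ/Q = √(0.103) = 0.321
Q = 3.966e-09, so δQ = 0.321 × 3.966e-09 = 1.27e-09.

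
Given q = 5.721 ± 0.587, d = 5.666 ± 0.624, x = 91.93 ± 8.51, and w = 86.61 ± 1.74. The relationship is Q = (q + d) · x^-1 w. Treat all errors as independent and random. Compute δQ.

1.30

Let u = q + d = 11.39. δu = √(δq² + δd²) = √(0.345 + 0.389) = 0.857, so δu/u = 0.0752.
Q is then a monomial in u, x, w:
δQ/Q = √((δu/u)² + (-1·δx/x)² + (1·δw/w)²) = √(0.00566 + 0.00857 + 0.000404) = 0.121
Q = 10.73, so δQ = 0.121 × 10.73 = 1.30.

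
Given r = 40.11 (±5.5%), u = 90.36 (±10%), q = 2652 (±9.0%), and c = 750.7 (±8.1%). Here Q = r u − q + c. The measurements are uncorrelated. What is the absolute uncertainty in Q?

481

Let p = r·u = 3624. δp/p = √((1·δr/r)² + (1·δu/u)²) = √(0.00302 + 0.0100) = 0.114, so δp = 414.
Q = p − q + c: δQ = √(δp² + δq² + δc²) = √(1.71e+05 + 57000 + 3700) = 481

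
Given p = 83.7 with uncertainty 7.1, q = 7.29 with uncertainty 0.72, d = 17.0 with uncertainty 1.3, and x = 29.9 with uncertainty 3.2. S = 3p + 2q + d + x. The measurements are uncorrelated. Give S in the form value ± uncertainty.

313 ± 21.6

Absolute uncertainties add in quadrature for a linear combination:
  (3·δp)² = 454;  (2·δq)² = 2.07;  (δd)² = 1.69;  (δx)² = 10.2
δS = √(468) = 21.6
S = 313.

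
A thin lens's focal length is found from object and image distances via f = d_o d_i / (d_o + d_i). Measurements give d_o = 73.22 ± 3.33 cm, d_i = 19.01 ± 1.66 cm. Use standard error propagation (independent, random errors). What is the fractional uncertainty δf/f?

0.0700

∂f/∂d_o = (d_i/(d_o+d_i))² = 0.0425;  ∂f/∂d_i = (d_o/(d_o+d_i))² = 0.630
δf = √((∂f/∂d_o · δd_o)² + (∂f/∂d_i · δd_i)²) = √(0.0200 + 1.09) = 1.06 cm
f = 15.09 cm, so δf/f = 1.06/15.09 = 0.0700.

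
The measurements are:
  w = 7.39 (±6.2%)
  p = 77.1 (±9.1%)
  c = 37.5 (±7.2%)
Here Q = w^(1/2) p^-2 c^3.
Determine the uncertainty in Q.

6.85

Relative error in a monomial: (δQ/Q)² = Σ (nᵢ · δxᵢ/xᵢ)².
  (½·δw/w)² = (0.5×0.0620)² = 0.000961;  (-2·δp/p)² = (-2×0.0910)² = 0.0331;  (3·δc/c)² = (3×0.0720)² = 0.0467
δQ/Q = √(0.0807) = 0.284
Q = 24.1, so δQ = 0.284 × 24.1 = 6.85.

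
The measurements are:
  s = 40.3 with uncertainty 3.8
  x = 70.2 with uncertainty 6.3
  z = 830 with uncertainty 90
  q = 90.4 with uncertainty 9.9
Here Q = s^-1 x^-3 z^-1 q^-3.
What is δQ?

Each factor contributes (exponent × relative error)² to (δQ/Q)²:
  (-1·δs/s)² = (-1×0.0943)² = 0.00889;  (-3·δx/x)² = (-3×0.0897)² = 0.0725;  (-1·δz/z)² = (-1×0.108)² = 0.0118;  (-3·δq/q)² = (-3×0.110)² = 0.108
δQ/Q = √(0.201) = 0.448
Q = 1.17e-16, so δQ = 0.448 × 1.17e-16 = 5.25e-17.

5.25e-17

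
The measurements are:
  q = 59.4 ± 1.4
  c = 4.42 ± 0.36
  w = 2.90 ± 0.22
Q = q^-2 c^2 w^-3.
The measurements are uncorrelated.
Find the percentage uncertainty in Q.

Products/powers → add relative errors in quadrature, weighted by exponent:
  (-2·δq/q)² = (-2×0.0236)² = 0.00222;  (2·δc/c)² = (2×0.0814)² = 0.0265;  (-3·δw/w)² = (-3×0.0759)² = 0.0518
δQ/Q = √(0.0806) = 0.284

28.4%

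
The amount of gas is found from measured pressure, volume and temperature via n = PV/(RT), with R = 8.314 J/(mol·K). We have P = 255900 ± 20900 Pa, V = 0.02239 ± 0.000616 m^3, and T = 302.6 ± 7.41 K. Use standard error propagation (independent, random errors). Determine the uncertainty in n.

0.204 mol

Products/powers → add relative errors in quadrature, weighted by exponent:
  (1·δP/P)² = (1×0.0817)² = 0.00667;  (1·δV/V)² = (1×0.0275)² = 0.000757;  (-1·δT/T)² = (-1×0.0245)² = 0.000600
δn/n = √(0.00803) = 0.0896
n = 2.277 mol, so δn = 0.0896 × 2.277 = 0.204 mol.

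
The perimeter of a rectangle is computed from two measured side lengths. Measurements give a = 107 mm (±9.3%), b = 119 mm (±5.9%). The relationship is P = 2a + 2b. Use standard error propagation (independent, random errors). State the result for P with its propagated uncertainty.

452 ± 24.4 mm

For a sum/difference, combine absolute errors in quadrature:
  (2·δa)² = 396;  (2·δb)² = 197
δP = √(593) = 24.4 mm
P = 452 mm.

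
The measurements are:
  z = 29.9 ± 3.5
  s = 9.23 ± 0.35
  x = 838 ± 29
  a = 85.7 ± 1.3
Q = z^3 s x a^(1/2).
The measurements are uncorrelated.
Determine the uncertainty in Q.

Relative error in a monomial: (δQ/Q)² = Σ (nᵢ · δxᵢ/xᵢ)².
  (3·δz/z)² = (3×0.117)² = 0.123;  (1·δs/s)² = (1×0.0379)² = 0.00144;  (1·δx/x)² = (1×0.0346)² = 0.00120;  (½·δa/a)² = (0.5×0.0152)² = 5.75e-05
δQ/Q = √(0.126) = 0.355
Q = 1.91e+09, so δQ = 0.355 × 1.91e+09 = 6.79e+08.

6.79e+08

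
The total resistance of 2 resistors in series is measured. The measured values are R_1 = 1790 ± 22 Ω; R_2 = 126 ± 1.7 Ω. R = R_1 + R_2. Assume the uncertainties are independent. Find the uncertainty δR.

22.1 Ω

Each term contributes (cᵢ δxᵢ)² to (δR)²:
  (δR_1)² = 484;  (δR_2)² = 2.89
δR = √(487) = 22.1 Ω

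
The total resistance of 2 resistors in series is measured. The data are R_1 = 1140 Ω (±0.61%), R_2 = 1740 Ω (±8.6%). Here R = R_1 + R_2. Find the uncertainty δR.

R is a linear combination, so absolute uncertainties add in quadrature:
  (δR_1)² = 48.4;  (δR_2)² = 22400
δR = √(22400) = 150 Ω

150 Ω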